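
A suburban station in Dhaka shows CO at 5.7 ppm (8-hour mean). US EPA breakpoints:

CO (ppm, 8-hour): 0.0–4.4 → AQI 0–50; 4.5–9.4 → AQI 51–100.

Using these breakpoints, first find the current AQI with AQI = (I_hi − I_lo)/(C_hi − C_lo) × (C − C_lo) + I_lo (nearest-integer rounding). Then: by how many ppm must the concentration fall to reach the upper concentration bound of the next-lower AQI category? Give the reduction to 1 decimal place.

CO: 5.7 lies in 4.5–9.4, so I_lo=51, I_hi=100, C_lo=4.5, C_hi=9.4.
(100−51)/(9.4−4.5) × (5.7−4.5) + 51 = 49/4.9 × 1.2 + 51 ≈ 63.00 → 63.
Current AQI 63 is in the Moderate range (51–100). The next-lower category tops out at AQI 50, whose upper concentration bound is 4.4 ppm.
Reduction needed = 5.7 − 4.4 = 1.3 ppm.

1.3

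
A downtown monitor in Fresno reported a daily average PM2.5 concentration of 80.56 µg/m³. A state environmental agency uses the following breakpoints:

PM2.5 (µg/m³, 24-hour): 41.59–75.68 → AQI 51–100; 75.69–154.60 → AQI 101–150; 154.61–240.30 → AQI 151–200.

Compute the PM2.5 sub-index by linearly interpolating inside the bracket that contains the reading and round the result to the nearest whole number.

PM2.5: row 75.69–154.60 (AQI 101–150). (150−101)·(80.56−75.69)/(154.60−75.69) + 101 = 49·4.87/78.91 + 101 ≈ 104.02 → 104.

104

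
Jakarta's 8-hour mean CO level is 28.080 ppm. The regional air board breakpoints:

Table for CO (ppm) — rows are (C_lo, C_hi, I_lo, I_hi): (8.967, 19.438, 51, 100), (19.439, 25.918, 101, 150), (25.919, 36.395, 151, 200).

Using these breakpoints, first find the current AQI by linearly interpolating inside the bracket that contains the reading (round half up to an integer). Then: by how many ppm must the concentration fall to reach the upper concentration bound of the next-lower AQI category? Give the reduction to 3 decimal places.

CO: 28.080 lies in 25.919–36.395, so I_lo=151, I_hi=200, C_lo=25.919, C_hi=36.395.
(200−151)/(36.395−25.919) × (28.080−25.919) + 151 = 49/10.476 × 2.161 + 151 ≈ 161.11 → 161.
Current AQI 161 is in the Unhealthy range (151–200). The next-lower category tops out at AQI 150, whose upper concentration bound is 25.918 ppm.
Reduction needed = 28.080 − 25.918 = 2.162 ppm.

2.162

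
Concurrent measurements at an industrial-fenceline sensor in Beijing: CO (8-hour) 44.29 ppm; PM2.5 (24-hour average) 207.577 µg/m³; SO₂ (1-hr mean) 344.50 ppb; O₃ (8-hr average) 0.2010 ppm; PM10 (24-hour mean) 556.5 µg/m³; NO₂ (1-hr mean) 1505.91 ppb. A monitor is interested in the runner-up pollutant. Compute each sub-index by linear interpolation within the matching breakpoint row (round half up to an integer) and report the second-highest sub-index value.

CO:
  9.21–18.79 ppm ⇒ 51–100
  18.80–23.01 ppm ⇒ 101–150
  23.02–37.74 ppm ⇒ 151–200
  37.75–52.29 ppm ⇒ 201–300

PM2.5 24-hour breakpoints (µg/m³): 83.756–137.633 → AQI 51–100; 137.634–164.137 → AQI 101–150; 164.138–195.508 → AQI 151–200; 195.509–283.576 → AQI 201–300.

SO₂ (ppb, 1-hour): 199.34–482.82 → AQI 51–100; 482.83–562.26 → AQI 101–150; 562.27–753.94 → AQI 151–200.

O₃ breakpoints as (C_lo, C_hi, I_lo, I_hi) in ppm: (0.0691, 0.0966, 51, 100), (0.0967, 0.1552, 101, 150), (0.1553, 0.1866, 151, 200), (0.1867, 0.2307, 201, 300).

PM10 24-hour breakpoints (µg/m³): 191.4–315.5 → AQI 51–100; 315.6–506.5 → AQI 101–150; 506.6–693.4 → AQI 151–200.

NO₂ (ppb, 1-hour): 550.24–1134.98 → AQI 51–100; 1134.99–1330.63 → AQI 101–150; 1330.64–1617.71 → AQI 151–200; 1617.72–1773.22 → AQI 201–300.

CO: 44.29 ∈ [37.75, 52.29] ↔ index [201, 300].
201 + (44.29−37.75)·(300−201)/(52.29−37.75) = 201 + 6.54·99/14.54 ≈ 245.53, so AQI = 246.
PM2.5: 207.577 ∈ [195.509, 283.576] ↔ index [201, 300].
201 + (207.577−195.509)·(300−201)/(283.576−195.509) = 201 + 12.068·99/88.067 ≈ 214.57, so AQI = 215.
SO₂: 344.50 lies in 199.34–482.82, so I_lo=51, I_hi=100, C_lo=199.34, C_hi=482.82.
(100−51)/(482.82−199.34) × (344.50−199.34) + 51 = 49/283.48 × 145.16 + 51 ≈ 76.09 → 76.
O₃ 0.2010: bracket 0.1867–0.2307 → index 201–300; slope 99/0.0440, offset 0.0143.
AQI = 201 + 99/0.0440·0.0143 ≈ 233.18 ⇒ 233.
PM10 556.5: bracket 506.6–693.4 → index 151–200; slope 49/186.8, offset 49.9.
AQI = 151 + 49/186.8·49.9 ≈ 164.09 ⇒ 164.
NO₂: row 1330.64–1617.71 (AQI 151–200). (200−151)·(1505.91−1330.64)/(1617.71−1330.64) + 151 = 49·175.27/287.07 + 151 ≈ 180.92 → 181.
Sub-indices: CO→246, PM2.5→215, SO₂→76, O₃→233, PM10→164, NO₂→181. Ranked high→low: 246, 233, 215, 181, 164, 76. Second-highest sub-index = 233.

233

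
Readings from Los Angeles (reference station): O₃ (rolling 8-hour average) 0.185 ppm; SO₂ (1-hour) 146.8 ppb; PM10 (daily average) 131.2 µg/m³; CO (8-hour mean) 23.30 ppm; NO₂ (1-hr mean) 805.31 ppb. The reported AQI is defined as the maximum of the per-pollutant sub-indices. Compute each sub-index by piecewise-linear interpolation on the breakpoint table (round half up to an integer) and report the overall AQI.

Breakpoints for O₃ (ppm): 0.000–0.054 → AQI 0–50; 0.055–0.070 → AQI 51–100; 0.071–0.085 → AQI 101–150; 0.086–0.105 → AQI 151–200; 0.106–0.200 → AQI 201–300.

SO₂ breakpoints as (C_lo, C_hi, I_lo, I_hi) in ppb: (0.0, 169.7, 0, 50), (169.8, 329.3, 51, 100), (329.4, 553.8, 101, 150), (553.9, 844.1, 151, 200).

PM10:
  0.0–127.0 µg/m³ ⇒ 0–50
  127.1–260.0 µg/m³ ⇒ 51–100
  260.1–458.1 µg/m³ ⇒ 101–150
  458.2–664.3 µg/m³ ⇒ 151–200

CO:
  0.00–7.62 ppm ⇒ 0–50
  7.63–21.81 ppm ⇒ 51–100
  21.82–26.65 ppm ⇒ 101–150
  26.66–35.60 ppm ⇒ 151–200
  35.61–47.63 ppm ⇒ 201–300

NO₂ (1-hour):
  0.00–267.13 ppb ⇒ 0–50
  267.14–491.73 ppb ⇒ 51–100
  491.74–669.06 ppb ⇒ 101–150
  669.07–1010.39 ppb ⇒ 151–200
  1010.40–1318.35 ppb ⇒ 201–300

O₃: 0.185 lies in 0.106–0.200, so I_lo=201, I_hi=300, C_lo=0.106, C_hi=0.200.
(300−201)/(0.200−0.106) × (0.185−0.106) + 201 = 99/0.094 × 0.079 + 201 ≈ 284.20 → 284.
SO₂: 146.8 ∈ [0.0, 169.7] ↔ index [0, 50].
0 + (146.8−0.0)·(50−0)/(169.7−0.0) = 0 + 146.8·50/169.7 ≈ 43.25, so AQI = 43.
PM10 131.2: bracket 127.1–260.0 → index 51–100; slope 49/132.9, offset 4.1.
AQI = 51 + 49/132.9·4.1 ≈ 52.51 ⇒ 53.
CO 23.30: bracket 21.82–26.65 → index 101–150; slope 49/4.83, offset 1.48.
AQI = 101 + 49/4.83·1.48 ≈ 116.01 ⇒ 116.
NO₂ 805.31: bracket 669.07–1010.39 → index 151–200; slope 49/341.32, offset 136.24.
AQI = 151 + 49/341.32·136.24 ≈ 170.56 ⇒ 171.
Sub-indices: O₃→284, SO₂→43, PM10→53, CO→116, NO₂→171. Overall AQI = max = 284; dominant pollutant is O₃.

284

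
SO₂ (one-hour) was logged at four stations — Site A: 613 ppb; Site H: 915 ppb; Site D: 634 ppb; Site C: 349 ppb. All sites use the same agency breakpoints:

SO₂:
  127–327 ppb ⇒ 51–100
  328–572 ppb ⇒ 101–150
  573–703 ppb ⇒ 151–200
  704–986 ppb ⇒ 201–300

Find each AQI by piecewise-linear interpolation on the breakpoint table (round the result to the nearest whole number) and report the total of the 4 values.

720

Site A: row 573–703 (AQI 151–200). (200−151)·(613−573)/(703−573) + 151 = 49·40/130 + 151 ≈ 166.08 → 166.
Site H: 915 lies in 704–986, so I_lo=201, I_hi=300, C_lo=704, C_hi=986.
(300−201)/(986−704) × (915−704) + 201 = 99/282 × 211 + 201 ≈ 275.07 → 275.
Site D 634: bracket 573–703 → index 151–200; slope 49/130, offset 61.
AQI = 151 + 49/130·61 ≈ 173.99 ⇒ 174.
Site C: 349 ∈ [328, 572] ↔ index [101, 150].
101 + (349−328)·(150−101)/(572−328) = 101 + 21·49/244 ≈ 105.22, so AQI = 105.
AQIs: Site A=166, Site H=275, Site D=174, Site C=105. Sum = 166 + 275 + 174 + 105 = 720.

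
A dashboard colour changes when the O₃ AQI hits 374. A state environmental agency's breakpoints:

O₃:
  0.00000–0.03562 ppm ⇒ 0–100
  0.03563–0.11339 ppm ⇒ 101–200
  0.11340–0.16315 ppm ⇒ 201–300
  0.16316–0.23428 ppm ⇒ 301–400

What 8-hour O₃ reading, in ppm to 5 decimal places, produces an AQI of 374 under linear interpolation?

0.21560

AQI 374 lies in the 301–400 band, which corresponds to 0.16316–0.23428 ppm.
C = 0.16316 + (374−301)×(0.23428−0.16316)/(400−301) = 0.16316 + 73×0.07112/99 ≈ 0.2156020 ppm → 0.21560 ppm to 5 dp.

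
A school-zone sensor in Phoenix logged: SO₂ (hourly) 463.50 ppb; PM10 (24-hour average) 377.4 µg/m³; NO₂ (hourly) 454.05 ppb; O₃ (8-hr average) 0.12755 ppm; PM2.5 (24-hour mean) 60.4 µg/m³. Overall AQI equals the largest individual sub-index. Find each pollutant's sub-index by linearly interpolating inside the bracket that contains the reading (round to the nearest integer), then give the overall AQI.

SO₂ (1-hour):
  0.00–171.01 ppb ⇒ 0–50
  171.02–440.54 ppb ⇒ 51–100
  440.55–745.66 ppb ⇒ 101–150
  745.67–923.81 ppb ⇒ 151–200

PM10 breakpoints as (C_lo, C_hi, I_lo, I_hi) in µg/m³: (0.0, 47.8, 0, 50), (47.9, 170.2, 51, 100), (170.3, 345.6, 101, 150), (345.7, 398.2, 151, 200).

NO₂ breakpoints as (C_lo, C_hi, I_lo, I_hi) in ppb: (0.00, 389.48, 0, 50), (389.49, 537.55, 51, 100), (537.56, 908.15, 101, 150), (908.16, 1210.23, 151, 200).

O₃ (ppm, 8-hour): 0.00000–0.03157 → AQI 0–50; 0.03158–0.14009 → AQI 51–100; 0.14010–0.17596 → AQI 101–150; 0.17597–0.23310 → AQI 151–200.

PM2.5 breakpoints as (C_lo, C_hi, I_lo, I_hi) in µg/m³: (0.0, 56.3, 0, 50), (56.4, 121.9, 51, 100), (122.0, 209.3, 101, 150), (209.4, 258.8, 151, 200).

SO₂: row 440.55–745.66 (AQI 101–150). (150−101)·(463.50−440.55)/(745.66−440.55) + 101 = 49·22.95/305.11 + 101 ≈ 104.69 → 105.
PM10: row 345.7–398.2 (AQI 151–200). (200−151)·(377.4−345.7)/(398.2−345.7) + 151 = 49·31.7/52.5 + 151 ≈ 180.59 → 181.
NO₂: row 389.49–537.55 (AQI 51–100). (100−51)·(454.05−389.49)/(537.55−389.49) + 51 = 49·64.56/148.06 + 51 ≈ 72.37 → 72.
O₃: 0.12755 ∈ [0.03158, 0.14009] ↔ index [51, 100].
51 + (0.12755−0.03158)·(100−51)/(0.14009−0.03158) = 51 + 0.09597·49/0.10851 ≈ 94.34, so AQI = 94.
PM2.5: 60.4 ∈ [56.4, 121.9] ↔ index [51, 100].
51 + (60.4−56.4)·(100−51)/(121.9−56.4) = 51 + 4.0·49/65.5 ≈ 53.99, so AQI = 54.
Sub-indices: SO₂→105, PM10→181, NO₂→72, O₃→94, PM2.5→54. Overall AQI = max = 181; dominant pollutant is PM10.
AQI 181: Unhealthy.

181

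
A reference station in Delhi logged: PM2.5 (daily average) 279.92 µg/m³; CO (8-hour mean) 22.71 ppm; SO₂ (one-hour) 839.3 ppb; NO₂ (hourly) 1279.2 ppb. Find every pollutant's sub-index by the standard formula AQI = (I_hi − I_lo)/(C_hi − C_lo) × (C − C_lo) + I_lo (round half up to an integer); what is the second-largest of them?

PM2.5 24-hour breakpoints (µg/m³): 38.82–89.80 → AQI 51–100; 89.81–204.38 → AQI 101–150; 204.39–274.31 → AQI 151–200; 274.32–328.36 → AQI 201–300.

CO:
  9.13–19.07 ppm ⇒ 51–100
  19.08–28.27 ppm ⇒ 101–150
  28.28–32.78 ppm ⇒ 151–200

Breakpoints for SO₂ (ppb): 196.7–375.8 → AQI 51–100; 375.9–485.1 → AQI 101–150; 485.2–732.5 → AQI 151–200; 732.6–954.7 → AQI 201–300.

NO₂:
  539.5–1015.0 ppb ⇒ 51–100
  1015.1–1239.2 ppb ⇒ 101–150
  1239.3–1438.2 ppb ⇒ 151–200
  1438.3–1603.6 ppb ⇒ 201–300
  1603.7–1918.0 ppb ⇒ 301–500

211

PM2.5: 279.92 lies in 274.32–328.36, so I_lo=201, I_hi=300, C_lo=274.32, C_hi=328.36.
(300−201)/(328.36−274.32) × (279.92−274.32) + 201 = 99/54.04 × 5.60 + 201 ≈ 211.26 → 211.
CO 22.71: bracket 19.08–28.27 → index 101–150; slope 49/9.19, offset 3.63.
AQI = 101 + 49/9.19·3.63 ≈ 120.35 ⇒ 120.
SO₂: row 732.6–954.7 (AQI 201–300). (300−201)·(839.3−732.6)/(954.7−732.6) + 201 = 99·106.7/222.1 + 201 ≈ 248.56 → 249.
NO₂ 1279.2: bracket 1239.3–1438.2 → index 151–200; slope 49/198.9, offset 39.9.
AQI = 151 + 49/198.9·39.9 ≈ 160.83 ⇒ 161.
Sub-indices: PM2.5→211, CO→120, SO₂→249, NO₂→161. Ranked high→low: 249, 211, 161, 120. Second-highest sub-index = 211.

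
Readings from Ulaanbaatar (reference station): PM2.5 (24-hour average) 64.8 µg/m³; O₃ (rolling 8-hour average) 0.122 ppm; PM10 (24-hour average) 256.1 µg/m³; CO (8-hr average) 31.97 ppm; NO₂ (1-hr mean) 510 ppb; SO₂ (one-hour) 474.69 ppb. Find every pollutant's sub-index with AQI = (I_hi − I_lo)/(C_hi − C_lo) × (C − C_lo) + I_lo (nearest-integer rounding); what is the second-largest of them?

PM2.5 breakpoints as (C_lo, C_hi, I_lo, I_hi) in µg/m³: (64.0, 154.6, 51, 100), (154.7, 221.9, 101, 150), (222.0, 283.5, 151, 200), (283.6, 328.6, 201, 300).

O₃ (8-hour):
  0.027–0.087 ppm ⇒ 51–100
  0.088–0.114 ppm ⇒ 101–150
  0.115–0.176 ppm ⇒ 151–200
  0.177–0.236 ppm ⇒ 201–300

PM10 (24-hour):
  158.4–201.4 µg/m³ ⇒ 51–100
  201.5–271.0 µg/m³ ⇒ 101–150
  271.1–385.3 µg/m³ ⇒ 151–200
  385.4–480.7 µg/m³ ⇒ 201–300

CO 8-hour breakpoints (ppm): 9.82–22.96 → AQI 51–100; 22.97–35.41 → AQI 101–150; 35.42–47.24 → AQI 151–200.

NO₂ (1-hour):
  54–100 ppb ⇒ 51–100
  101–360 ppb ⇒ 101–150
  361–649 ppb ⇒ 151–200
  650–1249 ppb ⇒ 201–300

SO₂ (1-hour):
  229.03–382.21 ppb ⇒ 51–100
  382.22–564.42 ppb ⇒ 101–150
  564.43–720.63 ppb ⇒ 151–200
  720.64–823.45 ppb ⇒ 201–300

PM2.5: row 64.0–154.6 (AQI 51–100). (100−51)·(64.8−64.0)/(154.6−64.0) + 51 = 49·0.8/90.6 + 51 ≈ 51.43 → 51.
O₃: 0.122 lies in 0.115–0.176, so I_lo=151, I_hi=200, C_lo=0.115, C_hi=0.176.
(200−151)/(0.176−0.115) × (0.122−0.115) + 151 = 49/0.061 × 0.007 + 151 ≈ 156.62 → 157.
PM10: row 201.5–271.0 (AQI 101–150). (150−101)·(256.1−201.5)/(271.0−201.5) + 101 = 49·54.6/69.5 + 101 ≈ 139.49 → 139.
CO 31.97: bracket 22.97–35.41 → index 101–150; slope 49/12.44, offset 9.00.
AQI = 101 + 49/12.44·9.00 ≈ 136.45 ⇒ 136.
NO₂: 510 ∈ [361, 649] ↔ index [151, 200].
151 + (510−361)·(200−151)/(649−361) = 151 + 149·49/288 ≈ 176.35, so AQI = 176.
SO₂: row 382.22–564.42 (AQI 101–150). (150−101)·(474.69−382.22)/(564.42−382.22) + 101 = 49·92.47/182.20 + 101 ≈ 125.87 → 126.
Sub-indices: PM2.5→51, O₃→157, PM10→139, CO→136, NO₂→176, SO₂→126. Ranked high→low: 176, 157, 139, 136, 126, 51. Second-highest sub-index = 157.

157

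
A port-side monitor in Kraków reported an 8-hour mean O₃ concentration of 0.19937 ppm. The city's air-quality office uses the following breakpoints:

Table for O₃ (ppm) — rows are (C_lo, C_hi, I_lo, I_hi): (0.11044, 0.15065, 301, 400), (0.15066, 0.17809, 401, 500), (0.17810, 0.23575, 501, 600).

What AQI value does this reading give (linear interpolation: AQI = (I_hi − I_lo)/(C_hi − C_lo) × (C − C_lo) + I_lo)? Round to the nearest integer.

538

O₃: 0.19937 lies in 0.17810–0.23575, so I_lo=501, I_hi=600, C_lo=0.17810, C_hi=0.23575.
(600−501)/(0.23575−0.17810) × (0.19937−0.17810) + 501 = 99/0.05765 × 0.02127 + 501 ≈ 537.53 → 538.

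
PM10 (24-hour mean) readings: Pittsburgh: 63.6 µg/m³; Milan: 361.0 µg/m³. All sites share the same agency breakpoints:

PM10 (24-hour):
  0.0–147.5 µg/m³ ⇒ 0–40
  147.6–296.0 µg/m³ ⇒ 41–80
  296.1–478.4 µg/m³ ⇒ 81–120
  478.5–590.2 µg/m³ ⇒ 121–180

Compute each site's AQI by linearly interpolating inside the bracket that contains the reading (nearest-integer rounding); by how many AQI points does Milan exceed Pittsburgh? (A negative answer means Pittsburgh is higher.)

Pittsburgh: row 0.0–147.5 (AQI 0–40). (40−0)·(63.6−0.0)/(147.5−0.0) + 0 = 40·63.6/147.5 + 0 ≈ 17.25 → 17.
Milan: row 296.1–478.4 (AQI 81–120). (120−81)·(361.0−296.1)/(478.4−296.1) + 81 = 39·64.9/182.3 + 81 ≈ 94.88 → 95.
AQIs: Pittsburgh=17, Milan=95. Milan (95) − Pittsburgh (17) = 78.

78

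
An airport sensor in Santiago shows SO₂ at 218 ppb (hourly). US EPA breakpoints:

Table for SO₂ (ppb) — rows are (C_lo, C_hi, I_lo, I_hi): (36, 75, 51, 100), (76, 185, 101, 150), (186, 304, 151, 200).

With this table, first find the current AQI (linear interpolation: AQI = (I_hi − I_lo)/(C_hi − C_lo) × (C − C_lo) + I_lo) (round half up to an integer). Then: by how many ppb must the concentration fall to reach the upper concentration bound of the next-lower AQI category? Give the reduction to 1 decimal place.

33.0

SO₂: row 186–304 (AQI 151–200). (200−151)·(218−186)/(304−186) + 151 = 49·32/118 + 151 ≈ 164.29 → 164.
Current AQI 164 is in the Unhealthy range (151–200). The next-lower category tops out at AQI 150, whose upper concentration bound is 185 ppb.
Reduction needed = 218 − 185 = 33.0 ppb.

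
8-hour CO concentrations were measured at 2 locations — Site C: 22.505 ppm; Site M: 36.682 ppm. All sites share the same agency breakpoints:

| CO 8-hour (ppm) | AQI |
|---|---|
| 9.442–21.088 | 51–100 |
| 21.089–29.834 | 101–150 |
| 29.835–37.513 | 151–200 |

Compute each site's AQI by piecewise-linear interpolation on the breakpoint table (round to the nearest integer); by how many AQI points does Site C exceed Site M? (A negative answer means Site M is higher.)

Site C 22.505: bracket 21.089–29.834 → index 101–150; slope 49/8.745, offset 1.416.
AQI = 101 + 49/8.745·1.416 ≈ 108.93 ⇒ 109.
Site M: row 29.835–37.513 (AQI 151–200). (200−151)·(36.682−29.835)/(37.513−29.835) + 151 = 49·6.847/7.678 + 151 ≈ 194.70 → 195.
AQIs: Site C=109, Site M=195. Site C (109) − Site M (195) = -86.

-86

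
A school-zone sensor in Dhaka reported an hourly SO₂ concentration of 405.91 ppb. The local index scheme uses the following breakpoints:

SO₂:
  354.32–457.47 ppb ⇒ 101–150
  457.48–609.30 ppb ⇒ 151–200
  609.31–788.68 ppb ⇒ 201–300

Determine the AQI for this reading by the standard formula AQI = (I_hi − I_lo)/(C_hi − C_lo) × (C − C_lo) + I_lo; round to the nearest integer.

126

SO₂: 405.91 lies in 354.32–457.47, so I_lo=101, I_hi=150, C_lo=354.32, C_hi=457.47.
(150−101)/(457.47−354.32) × (405.91−354.32) + 101 = 49/103.15 × 51.59 + 101 ≈ 125.51 → 126.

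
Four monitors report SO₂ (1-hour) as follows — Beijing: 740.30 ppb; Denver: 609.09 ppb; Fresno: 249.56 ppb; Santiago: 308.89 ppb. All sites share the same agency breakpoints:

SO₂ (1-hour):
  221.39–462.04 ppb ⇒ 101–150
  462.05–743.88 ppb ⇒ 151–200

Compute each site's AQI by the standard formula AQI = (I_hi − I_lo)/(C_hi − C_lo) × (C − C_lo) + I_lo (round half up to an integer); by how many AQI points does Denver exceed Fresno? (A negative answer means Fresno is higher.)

Beijing: row 462.05–743.88 (AQI 151–200). (200−151)·(740.30−462.05)/(743.88−462.05) + 151 = 49·278.25/281.83 + 151 ≈ 199.38 → 199.
Denver 609.09: bracket 462.05–743.88 → index 151–200; slope 49/281.83, offset 147.04.
AQI = 151 + 49/281.83·147.04 ≈ 176.56 ⇒ 177.
Fresno: 249.56 ∈ [221.39, 462.04] ↔ index [101, 150].
101 + (249.56−221.39)·(150−101)/(462.04−221.39) = 101 + 28.17·49/240.65 ≈ 106.74, so AQI = 107.
Santiago: 308.89 lies in 221.39–462.04, so I_lo=101, I_hi=150, C_lo=221.39, C_hi=462.04.
(150−101)/(462.04−221.39) × (308.89−221.39) + 101 = 49/240.65 × 87.50 + 101 ≈ 118.82 → 119.
AQIs: Beijing=199, Denver=177, Fresno=107, Santiago=119. Denver (177) − Fresno (107) = 70.

70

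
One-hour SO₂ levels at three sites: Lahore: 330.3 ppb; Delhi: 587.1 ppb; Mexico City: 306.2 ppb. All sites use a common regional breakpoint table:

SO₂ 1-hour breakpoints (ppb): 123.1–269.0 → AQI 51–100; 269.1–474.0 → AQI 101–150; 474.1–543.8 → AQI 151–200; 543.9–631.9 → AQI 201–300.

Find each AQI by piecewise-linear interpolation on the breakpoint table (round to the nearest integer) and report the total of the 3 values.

Lahore: 330.3 ∈ [269.1, 474.0] ↔ index [101, 150].
101 + (330.3−269.1)·(150−101)/(474.0−269.1) = 101 + 61.2·49/204.9 ≈ 115.64, so AQI = 116.
Delhi: 587.1 ∈ [543.9, 631.9] ↔ index [201, 300].
201 + (587.1−543.9)·(300−201)/(631.9−543.9) = 201 + 43.2·99/88.0 ≈ 249.60, so AQI = 250.
Mexico City: 306.2 ∈ [269.1, 474.0] ↔ index [101, 150].
101 + (306.2−269.1)·(150−101)/(474.0−269.1) = 101 + 37.1·49/204.9 ≈ 109.87, so AQI = 110.
AQIs: Lahore=116, Delhi=250, Mexico City=110. Sum = 116 + 250 + 110 = 476.

476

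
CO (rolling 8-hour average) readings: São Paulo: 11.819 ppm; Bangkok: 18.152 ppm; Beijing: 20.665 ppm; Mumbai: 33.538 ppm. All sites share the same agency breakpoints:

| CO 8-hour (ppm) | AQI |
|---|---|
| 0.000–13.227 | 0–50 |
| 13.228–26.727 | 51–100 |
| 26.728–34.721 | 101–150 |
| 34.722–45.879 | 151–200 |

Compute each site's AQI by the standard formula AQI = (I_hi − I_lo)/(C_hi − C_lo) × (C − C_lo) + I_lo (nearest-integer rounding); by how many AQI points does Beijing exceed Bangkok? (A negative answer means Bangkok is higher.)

9

São Paulo 11.819: bracket 0.000–13.227 → index 0–50; slope 50/13.227, offset 11.819.
AQI = 0 + 50/13.227·11.819 ≈ 44.68 ⇒ 45.
Bangkok 18.152: bracket 13.228–26.727 → index 51–100; slope 49/13.499, offset 4.924.
AQI = 51 + 49/13.499·4.924 ≈ 68.87 ⇒ 69.
Beijing: 20.665 lies in 13.228–26.727, so I_lo=51, I_hi=100, C_lo=13.228, C_hi=26.727.
(100−51)/(26.727−13.228) × (20.665−13.228) + 51 = 49/13.499 × 7.437 + 51 ≈ 78.00 → 78.
Mumbai: row 26.728–34.721 (AQI 101–150). (150−101)·(33.538−26.728)/(34.721−26.728) + 101 = 49·6.810/7.993 + 101 ≈ 142.75 → 143.
AQIs: São Paulo=45, Bangkok=69, Beijing=78, Mumbai=143. Beijing (78) − Bangkok (69) = 9.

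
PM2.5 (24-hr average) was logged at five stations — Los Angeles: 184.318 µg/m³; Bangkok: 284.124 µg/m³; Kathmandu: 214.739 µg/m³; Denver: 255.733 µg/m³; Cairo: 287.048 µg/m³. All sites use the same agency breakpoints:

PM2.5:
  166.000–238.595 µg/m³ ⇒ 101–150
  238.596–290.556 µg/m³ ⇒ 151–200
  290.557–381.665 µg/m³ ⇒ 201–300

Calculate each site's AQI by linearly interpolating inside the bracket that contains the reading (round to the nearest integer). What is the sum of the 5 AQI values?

Los Angeles: 184.318 ∈ [166.000, 238.595] ↔ index [101, 150].
101 + (184.318−166.000)·(150−101)/(238.595−166.000) = 101 + 18.318·49/72.595 ≈ 113.36, so AQI = 113.
Bangkok: row 238.596–290.556 (AQI 151–200). (200−151)·(284.124−238.596)/(290.556−238.596) + 151 = 49·45.528/51.960 + 151 ≈ 193.93 → 194.
Kathmandu: 214.739 lies in 166.000–238.595, so I_lo=101, I_hi=150, C_lo=166.000, C_hi=238.595.
(150−101)/(238.595−166.000) × (214.739−166.000) + 101 = 49/72.595 × 48.739 + 101 ≈ 133.90 → 134.
Denver: 255.733 ∈ [238.596, 290.556] ↔ index [151, 200].
151 + (255.733−238.596)·(200−151)/(290.556−238.596) = 151 + 17.137·49/51.960 ≈ 167.16, so AQI = 167.
Cairo 287.048: bracket 238.596–290.556 → index 151–200; slope 49/51.960, offset 48.452.
AQI = 151 + 49/51.960·48.452 ≈ 196.69 ⇒ 197.
AQIs: Los Angeles=113, Bangkok=194, Kathmandu=134, Denver=167, Cairo=197. Sum = 113 + 194 + 134 + 167 + 197 = 805.

805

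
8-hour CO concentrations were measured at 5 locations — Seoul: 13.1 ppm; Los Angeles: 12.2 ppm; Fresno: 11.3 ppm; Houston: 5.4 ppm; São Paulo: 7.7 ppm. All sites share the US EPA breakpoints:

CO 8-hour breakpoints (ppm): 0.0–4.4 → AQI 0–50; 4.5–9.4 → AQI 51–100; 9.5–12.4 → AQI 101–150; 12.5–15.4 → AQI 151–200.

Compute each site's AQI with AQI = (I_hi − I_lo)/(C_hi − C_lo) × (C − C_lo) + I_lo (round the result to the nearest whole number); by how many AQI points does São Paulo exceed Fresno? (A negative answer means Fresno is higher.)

-48

Seoul: row 12.5–15.4 (AQI 151–200). (200−151)·(13.1−12.5)/(15.4−12.5) + 151 = 49·0.6/2.9 + 151 ≈ 161.14 → 161.
Los Angeles 12.2: bracket 9.5–12.4 → index 101–150; slope 49/2.9, offset 2.7.
AQI = 101 + 49/2.9·2.7 ≈ 146.62 ⇒ 147.
Fresno: row 9.5–12.4 (AQI 101–150). (150−101)·(11.3−9.5)/(12.4−9.5) + 101 = 49·1.8/2.9 + 101 ≈ 131.41 → 131.
Houston: 5.4 lies in 4.5–9.4, so I_lo=51, I_hi=100, C_lo=4.5, C_hi=9.4.
(100−51)/(9.4−4.5) × (5.4−4.5) + 51 = 49/4.9 × 0.9 + 51 ≈ 60.00 → 60.
São Paulo: 7.7 ∈ [4.5, 9.4] ↔ index [51, 100].
51 + (7.7−4.5)·(100−51)/(9.4−4.5) = 51 + 3.2·49/4.9 ≈ 83.00, so AQI = 83.
AQIs: Seoul=161, Los Angeles=147, Fresno=131, Houston=60, São Paulo=83. São Paulo (83) − Fresno (131) = -48.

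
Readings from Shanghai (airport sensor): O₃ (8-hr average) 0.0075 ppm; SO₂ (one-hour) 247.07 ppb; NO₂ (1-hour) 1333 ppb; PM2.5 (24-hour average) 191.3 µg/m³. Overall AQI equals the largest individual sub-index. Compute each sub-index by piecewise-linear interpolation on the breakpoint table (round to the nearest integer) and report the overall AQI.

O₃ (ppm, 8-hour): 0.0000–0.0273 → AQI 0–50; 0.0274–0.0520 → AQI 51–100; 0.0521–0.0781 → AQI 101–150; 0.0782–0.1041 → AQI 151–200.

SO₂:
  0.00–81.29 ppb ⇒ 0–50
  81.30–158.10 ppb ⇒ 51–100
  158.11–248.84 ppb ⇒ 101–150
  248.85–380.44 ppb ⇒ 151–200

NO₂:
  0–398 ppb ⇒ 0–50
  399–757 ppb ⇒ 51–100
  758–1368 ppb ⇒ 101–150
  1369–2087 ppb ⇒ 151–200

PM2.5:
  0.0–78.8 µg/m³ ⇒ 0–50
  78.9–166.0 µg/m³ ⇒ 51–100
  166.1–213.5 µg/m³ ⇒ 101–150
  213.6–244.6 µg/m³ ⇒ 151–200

149

O₃: 0.0075 lies in 0.0000–0.0273, so I_lo=0, I_hi=50, C_lo=0.0000, C_hi=0.0273.
(50−0)/(0.0273−0.0000) × (0.0075−0.0000) + 0 = 50/0.0273 × 0.0075 + 0 ≈ 13.74 → 14.
SO₂: row 158.11–248.84 (AQI 101–150). (150−101)·(247.07−158.11)/(248.84−158.11) + 101 = 49·88.96/90.73 + 101 ≈ 149.04 → 149.
NO₂: 1333 ∈ [758, 1368] ↔ index [101, 150].
101 + (1333−758)·(150−101)/(1368−758) = 101 + 575·49/610 ≈ 147.19, so AQI = 147.
PM2.5: 191.3 lies in 166.1–213.5, so I_lo=101, I_hi=150, C_lo=166.1, C_hi=213.5.
(150−101)/(213.5−166.1) × (191.3−166.1) + 101 = 49/47.4 × 25.2 + 101 ≈ 127.05 → 127.
Sub-indices: O₃→14, SO₂→149, NO₂→147, PM2.5→127. Overall AQI = max = 149; dominant pollutant is SO₂.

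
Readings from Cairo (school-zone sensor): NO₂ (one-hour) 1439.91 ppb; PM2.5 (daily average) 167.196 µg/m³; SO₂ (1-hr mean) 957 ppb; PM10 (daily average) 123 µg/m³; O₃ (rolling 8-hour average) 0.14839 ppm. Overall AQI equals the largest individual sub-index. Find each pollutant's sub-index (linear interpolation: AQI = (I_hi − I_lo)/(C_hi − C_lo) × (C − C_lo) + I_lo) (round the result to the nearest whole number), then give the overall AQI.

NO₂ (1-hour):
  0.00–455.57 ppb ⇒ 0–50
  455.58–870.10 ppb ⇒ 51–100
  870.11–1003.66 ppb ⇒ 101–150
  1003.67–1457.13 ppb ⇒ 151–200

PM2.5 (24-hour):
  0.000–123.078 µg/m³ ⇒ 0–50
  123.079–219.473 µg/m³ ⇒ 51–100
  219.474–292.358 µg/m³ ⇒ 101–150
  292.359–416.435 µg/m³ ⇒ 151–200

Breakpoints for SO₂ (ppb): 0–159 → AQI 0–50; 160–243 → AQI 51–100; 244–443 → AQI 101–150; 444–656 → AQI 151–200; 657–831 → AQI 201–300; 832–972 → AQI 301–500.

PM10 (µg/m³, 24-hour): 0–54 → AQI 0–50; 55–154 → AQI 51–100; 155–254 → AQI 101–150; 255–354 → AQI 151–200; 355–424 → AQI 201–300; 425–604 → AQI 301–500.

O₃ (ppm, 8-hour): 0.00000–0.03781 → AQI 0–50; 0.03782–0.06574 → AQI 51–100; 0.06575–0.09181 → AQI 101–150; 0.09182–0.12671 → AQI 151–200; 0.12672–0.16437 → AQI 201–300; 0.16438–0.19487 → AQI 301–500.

NO₂: 1439.91 lies in 1003.67–1457.13, so I_lo=151, I_hi=200, C_lo=1003.67, C_hi=1457.13.
(200−151)/(1457.13−1003.67) × (1439.91−1003.67) + 151 = 49/453.46 × 436.24 + 151 ≈ 198.14 → 198.
PM2.5: 167.196 lies in 123.079–219.473, so I_lo=51, I_hi=100, C_lo=123.079, C_hi=219.473.
(100−51)/(219.473−123.079) × (167.196−123.079) + 51 = 49/96.394 × 44.117 + 51 ≈ 73.43 → 73.
SO₂ 957: bracket 832–972 → index 301–500; slope 199/140, offset 125.
AQI = 301 + 199/140·125 ≈ 478.68 ⇒ 479.
PM10: 123 ∈ [55, 154] ↔ index [51, 100].
51 + (123−55)·(100−51)/(154−55) = 51 + 68·49/99 ≈ 84.66, so AQI = 85.
O₃: row 0.12672–0.16437 (AQI 201–300). (300−201)·(0.14839−0.12672)/(0.16437−0.12672) + 201 = 99·0.02167/0.03765 + 201 ≈ 257.98 → 258.
Sub-indices: NO₂→198, PM2.5→73, SO₂→479, PM10→85, O₃→258. Overall AQI = max = 479; dominant pollutant is SO₂.

479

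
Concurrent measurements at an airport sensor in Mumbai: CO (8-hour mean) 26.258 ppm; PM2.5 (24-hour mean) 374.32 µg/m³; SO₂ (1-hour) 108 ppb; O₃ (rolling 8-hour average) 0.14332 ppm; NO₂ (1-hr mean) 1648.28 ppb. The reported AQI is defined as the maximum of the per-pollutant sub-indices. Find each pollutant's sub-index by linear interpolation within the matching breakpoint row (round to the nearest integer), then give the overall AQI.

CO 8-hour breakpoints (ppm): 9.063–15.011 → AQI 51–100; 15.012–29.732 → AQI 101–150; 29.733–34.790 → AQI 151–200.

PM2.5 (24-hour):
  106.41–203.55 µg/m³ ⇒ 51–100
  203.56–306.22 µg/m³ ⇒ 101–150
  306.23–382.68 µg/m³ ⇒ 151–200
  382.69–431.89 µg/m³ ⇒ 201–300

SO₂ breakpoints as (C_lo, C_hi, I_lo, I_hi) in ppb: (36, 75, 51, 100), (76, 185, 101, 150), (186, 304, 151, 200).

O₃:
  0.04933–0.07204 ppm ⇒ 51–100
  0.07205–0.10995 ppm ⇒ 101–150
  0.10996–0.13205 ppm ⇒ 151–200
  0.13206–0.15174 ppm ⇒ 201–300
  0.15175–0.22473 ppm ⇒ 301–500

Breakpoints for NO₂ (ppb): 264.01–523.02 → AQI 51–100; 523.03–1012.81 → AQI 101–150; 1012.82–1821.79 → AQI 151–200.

258

CO: 26.258 lies in 15.012–29.732, so I_lo=101, I_hi=150, C_lo=15.012, C_hi=29.732.
(150−101)/(29.732−15.012) × (26.258−15.012) + 101 = 49/14.720 × 11.246 + 101 ≈ 138.44 → 138.
PM2.5: 374.32 ∈ [306.23, 382.68] ↔ index [151, 200].
151 + (374.32−306.23)·(200−151)/(382.68−306.23) = 151 + 68.09·49/76.45 ≈ 194.64, so AQI = 195.
SO₂ 108: bracket 76–185 → index 101–150; slope 49/109, offset 32.
AQI = 101 + 49/109·32 ≈ 115.39 ⇒ 115.
O₃: row 0.13206–0.15174 (AQI 201–300). (300−201)·(0.14332−0.13206)/(0.15174−0.13206) + 201 = 99·0.01126/0.01968 + 201 ≈ 257.64 → 258.
NO₂: row 1012.82–1821.79 (AQI 151–200). (200−151)·(1648.28−1012.82)/(1821.79−1012.82) + 151 = 49·635.46/808.97 + 151 ≈ 189.49 → 189.
Sub-indices: CO→138, PM2.5→195, SO₂→115, O₃→258, NO₂→189. Overall AQI = max = 258; dominant pollutant is O₃.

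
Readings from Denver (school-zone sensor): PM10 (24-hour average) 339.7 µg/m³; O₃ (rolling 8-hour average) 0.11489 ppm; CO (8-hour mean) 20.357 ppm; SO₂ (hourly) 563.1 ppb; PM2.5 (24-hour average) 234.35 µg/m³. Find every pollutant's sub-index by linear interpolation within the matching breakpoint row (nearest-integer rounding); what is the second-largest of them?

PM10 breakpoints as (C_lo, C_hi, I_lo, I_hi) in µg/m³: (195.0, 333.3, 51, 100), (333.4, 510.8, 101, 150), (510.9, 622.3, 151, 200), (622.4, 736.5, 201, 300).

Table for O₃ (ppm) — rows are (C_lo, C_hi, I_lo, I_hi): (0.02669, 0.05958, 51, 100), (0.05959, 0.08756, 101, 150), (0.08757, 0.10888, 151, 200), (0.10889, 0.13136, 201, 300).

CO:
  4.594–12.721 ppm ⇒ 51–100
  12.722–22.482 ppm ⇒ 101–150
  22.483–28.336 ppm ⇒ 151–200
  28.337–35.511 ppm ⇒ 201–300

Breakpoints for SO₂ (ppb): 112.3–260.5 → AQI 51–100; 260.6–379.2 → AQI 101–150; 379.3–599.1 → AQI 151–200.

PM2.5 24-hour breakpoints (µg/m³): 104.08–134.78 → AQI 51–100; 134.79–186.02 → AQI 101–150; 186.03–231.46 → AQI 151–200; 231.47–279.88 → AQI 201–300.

207

PM10: row 333.4–510.8 (AQI 101–150). (150−101)·(339.7−333.4)/(510.8−333.4) + 101 = 49·6.3/177.4 + 101 ≈ 102.74 → 103.
O₃: 0.11489 lies in 0.10889–0.13136, so I_lo=201, I_hi=300, C_lo=0.10889, C_hi=0.13136.
(300−201)/(0.13136−0.10889) × (0.11489−0.10889) + 201 = 99/0.02247 × 0.00600 + 201 ≈ 227.44 → 227.
CO: row 12.722–22.482 (AQI 101–150). (150−101)·(20.357−12.722)/(22.482−12.722) + 101 = 49·7.635/9.760 + 101 ≈ 139.33 → 139.
SO₂: row 379.3–599.1 (AQI 151–200). (200−151)·(563.1−379.3)/(599.1−379.3) + 151 = 49·183.8/219.8 + 151 ≈ 191.97 → 192.
PM2.5: 234.35 ∈ [231.47, 279.88] ↔ index [201, 300].
201 + (234.35−231.47)·(300−201)/(279.88−231.47) = 201 + 2.88·99/48.41 ≈ 206.89, so AQI = 207.
Sub-indices: PM10→103, O₃→227, CO→139, SO₂→192, PM2.5→207. Ranked high→low: 227, 207, 192, 139, 103. Second-highest sub-index = 207.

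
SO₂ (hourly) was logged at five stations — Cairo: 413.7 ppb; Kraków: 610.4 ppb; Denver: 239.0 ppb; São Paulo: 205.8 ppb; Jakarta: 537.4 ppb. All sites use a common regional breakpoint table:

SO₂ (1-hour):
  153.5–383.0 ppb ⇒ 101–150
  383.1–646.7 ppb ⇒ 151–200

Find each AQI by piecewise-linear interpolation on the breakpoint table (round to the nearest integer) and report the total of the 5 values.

Cairo 413.7: bracket 383.1–646.7 → index 151–200; slope 49/263.6, offset 30.6.
AQI = 151 + 49/263.6·30.6 ≈ 156.69 ⇒ 157.
Kraków 610.4: bracket 383.1–646.7 → index 151–200; slope 49/263.6, offset 227.3.
AQI = 151 + 49/263.6·227.3 ≈ 193.25 ⇒ 193.
Denver: 239.0 lies in 153.5–383.0, so I_lo=101, I_hi=150, C_lo=153.5, C_hi=383.0.
(150−101)/(383.0−153.5) × (239.0−153.5) + 101 = 49/229.5 × 85.5 + 101 ≈ 119.25 → 119.
São Paulo 205.8: bracket 153.5–383.0 → index 101–150; slope 49/229.5, offset 52.3.
AQI = 101 + 49/229.5·52.3 ≈ 112.17 ⇒ 112.
Jakarta: 537.4 ∈ [383.1, 646.7] ↔ index [151, 200].
151 + (537.4−383.1)·(200−151)/(646.7−383.1) = 151 + 154.3·49/263.6 ≈ 179.68, so AQI = 180.
AQIs: Cairo=157, Kraków=193, Denver=119, São Paulo=112, Jakarta=180. Sum = 157 + 193 + 119 + 112 + 180 = 761.

761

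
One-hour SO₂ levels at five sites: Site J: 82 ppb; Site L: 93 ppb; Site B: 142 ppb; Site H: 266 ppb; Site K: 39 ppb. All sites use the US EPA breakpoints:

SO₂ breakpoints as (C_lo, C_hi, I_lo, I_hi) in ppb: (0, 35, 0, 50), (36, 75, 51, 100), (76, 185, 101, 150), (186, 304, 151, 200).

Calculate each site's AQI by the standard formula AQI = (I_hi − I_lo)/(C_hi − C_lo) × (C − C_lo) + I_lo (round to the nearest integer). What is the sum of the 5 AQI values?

583

Site J: row 76–185 (AQI 101–150). (150−101)·(82−76)/(185−76) + 101 = 49·6/109 + 101 ≈ 103.70 → 104.
Site L: 93 ∈ [76, 185] ↔ index [101, 150].
101 + (93−76)·(150−101)/(185−76) = 101 + 17·49/109 ≈ 108.64, so AQI = 109.
Site B: 142 lies in 76–185, so I_lo=101, I_hi=150, C_lo=76, C_hi=185.
(150−101)/(185−76) × (142−76) + 101 = 49/109 × 66 + 101 ≈ 130.67 → 131.
Site H: 266 lies in 186–304, so I_lo=151, I_hi=200, C_lo=186, C_hi=304.
(200−151)/(304−186) × (266−186) + 151 = 49/118 × 80 + 151 ≈ 184.22 → 184.
Site K: 39 ∈ [36, 75] ↔ index [51, 100].
51 + (39−36)·(100−51)/(75−36) = 51 + 3·49/39 ≈ 54.77, so AQI = 55.
AQIs: Site J=104, Site L=109, Site B=131, Site H=184, Site K=55. Sum = 104 + 109 + 131 + 184 + 55 = 583.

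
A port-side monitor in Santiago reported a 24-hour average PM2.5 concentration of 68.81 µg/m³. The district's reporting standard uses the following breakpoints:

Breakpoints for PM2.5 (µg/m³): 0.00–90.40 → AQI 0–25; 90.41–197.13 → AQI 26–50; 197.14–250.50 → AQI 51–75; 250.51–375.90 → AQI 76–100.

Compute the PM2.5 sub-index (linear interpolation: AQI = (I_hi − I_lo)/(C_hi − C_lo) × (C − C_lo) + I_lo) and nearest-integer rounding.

PM2.5 68.81: bracket 0.00–90.40 → index 0–25; slope 25/90.40, offset 68.81.
AQI = 0 + 25/90.40·68.81 ≈ 19.03 ⇒ 19.

19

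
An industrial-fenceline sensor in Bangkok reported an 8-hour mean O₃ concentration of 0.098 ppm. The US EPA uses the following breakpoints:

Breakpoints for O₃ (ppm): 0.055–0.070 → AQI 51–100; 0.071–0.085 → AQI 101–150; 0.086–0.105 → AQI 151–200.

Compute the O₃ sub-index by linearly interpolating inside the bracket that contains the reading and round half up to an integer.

182

O₃ 0.098: bracket 0.086–0.105 → index 151–200; slope 49/0.019, offset 0.012.
AQI = 151 + 49/0.019·0.012 ≈ 181.95 ⇒ 182.
AQI 182 falls in the Unhealthy category.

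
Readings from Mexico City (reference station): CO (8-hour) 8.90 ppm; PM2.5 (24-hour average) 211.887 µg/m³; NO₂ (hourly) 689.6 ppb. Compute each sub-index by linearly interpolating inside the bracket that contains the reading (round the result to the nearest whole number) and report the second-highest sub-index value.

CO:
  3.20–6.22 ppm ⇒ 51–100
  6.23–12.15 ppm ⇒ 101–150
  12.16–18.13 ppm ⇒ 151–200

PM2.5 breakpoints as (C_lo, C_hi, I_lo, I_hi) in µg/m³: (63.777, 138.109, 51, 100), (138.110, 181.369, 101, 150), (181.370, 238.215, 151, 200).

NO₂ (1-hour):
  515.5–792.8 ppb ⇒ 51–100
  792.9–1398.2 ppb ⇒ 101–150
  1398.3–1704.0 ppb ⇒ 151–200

123

CO 8.90: bracket 6.23–12.15 → index 101–150; slope 49/5.92, offset 2.67.
AQI = 101 + 49/5.92·2.67 ≈ 123.10 ⇒ 123.
PM2.5: 211.887 ∈ [181.370, 238.215] ↔ index [151, 200].
151 + (211.887−181.370)·(200−151)/(238.215−181.370) = 151 + 30.517·49/56.845 ≈ 177.31, so AQI = 177.
NO₂: 689.6 lies in 515.5–792.8, so I_lo=51, I_hi=100, C_lo=515.5, C_hi=792.8.
(100−51)/(792.8−515.5) × (689.6−515.5) + 51 = 49/277.3 × 174.1 + 51 ≈ 81.76 → 82.
Sub-indices: CO→123, PM2.5→177, NO₂→82. Ranked high→low: 177, 123, 82. Second-highest sub-index = 123.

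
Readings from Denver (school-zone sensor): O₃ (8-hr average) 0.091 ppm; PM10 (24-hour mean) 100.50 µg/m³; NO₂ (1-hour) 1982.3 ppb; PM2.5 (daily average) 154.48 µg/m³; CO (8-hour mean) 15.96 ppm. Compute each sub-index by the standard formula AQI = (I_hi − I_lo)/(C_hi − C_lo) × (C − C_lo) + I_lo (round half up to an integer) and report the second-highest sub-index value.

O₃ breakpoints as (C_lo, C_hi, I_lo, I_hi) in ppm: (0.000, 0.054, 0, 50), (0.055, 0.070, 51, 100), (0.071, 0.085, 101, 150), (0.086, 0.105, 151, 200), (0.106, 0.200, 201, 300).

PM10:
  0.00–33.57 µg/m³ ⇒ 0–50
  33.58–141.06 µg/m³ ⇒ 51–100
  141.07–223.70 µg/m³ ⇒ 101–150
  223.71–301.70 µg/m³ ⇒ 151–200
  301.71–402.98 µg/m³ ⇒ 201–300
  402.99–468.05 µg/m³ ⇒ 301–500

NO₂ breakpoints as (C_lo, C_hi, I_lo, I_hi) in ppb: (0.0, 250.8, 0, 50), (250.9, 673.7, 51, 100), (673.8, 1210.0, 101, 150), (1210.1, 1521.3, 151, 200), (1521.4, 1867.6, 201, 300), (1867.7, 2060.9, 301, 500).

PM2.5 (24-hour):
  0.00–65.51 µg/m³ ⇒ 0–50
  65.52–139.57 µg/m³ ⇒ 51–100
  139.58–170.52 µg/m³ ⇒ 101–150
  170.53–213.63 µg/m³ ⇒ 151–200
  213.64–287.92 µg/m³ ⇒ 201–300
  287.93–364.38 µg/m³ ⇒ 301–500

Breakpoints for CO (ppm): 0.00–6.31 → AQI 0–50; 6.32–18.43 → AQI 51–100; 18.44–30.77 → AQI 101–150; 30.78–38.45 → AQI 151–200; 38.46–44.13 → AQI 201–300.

O₃: 0.091 lies in 0.086–0.105, so I_lo=151, I_hi=200, C_lo=0.086, C_hi=0.105.
(200−151)/(0.105−0.086) × (0.091−0.086) + 151 = 49/0.019 × 0.005 + 151 ≈ 163.89 → 164.
PM10: 100.50 ∈ [33.58, 141.06] ↔ index [51, 100].
51 + (100.50−33.58)·(100−51)/(141.06−33.58) = 51 + 66.92·49/107.48 ≈ 81.51, so AQI = 82.
NO₂: 1982.3 lies in 1867.7–2060.9, so I_lo=301, I_hi=500, C_lo=1867.7, C_hi=2060.9.
(500−301)/(2060.9−1867.7) × (1982.3−1867.7) + 301 = 199/193.2 × 114.6 + 301 ≈ 419.04 → 419.
PM2.5 154.48: bracket 139.58–170.52 → index 101–150; slope 49/30.94, offset 14.90.
AQI = 101 + 49/30.94·14.90 ≈ 124.60 ⇒ 125.
CO 15.96: bracket 6.32–18.43 → index 51–100; slope 49/12.11, offset 9.64.
AQI = 51 + 49/12.11·9.64 ≈ 90.01 ⇒ 90.
Sub-indices: O₃→164, PM10→82, NO₂→419, PM2.5→125, CO→90. Ranked high→low: 419, 164, 125, 90, 82. Second-highest sub-index = 164.

164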